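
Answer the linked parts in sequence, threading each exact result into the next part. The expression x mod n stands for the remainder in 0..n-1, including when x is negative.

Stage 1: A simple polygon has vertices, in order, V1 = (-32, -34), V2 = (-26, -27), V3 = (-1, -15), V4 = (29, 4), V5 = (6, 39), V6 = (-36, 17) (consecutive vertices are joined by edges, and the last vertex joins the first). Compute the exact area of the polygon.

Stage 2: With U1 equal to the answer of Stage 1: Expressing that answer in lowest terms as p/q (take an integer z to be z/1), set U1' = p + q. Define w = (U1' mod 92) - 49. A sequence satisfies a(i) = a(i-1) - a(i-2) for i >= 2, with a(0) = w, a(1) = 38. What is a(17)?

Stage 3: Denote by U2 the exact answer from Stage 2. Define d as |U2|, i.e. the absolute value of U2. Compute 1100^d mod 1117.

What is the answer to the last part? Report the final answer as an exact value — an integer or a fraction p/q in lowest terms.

108

Stage 1: cross terms: (-32*-27 - -26*-34)=-20, (-26*-15 - -1*-27)=363, (-1*4 - 29*-15)=431, (29*39 - 6*4)=1107, (6*17 - -36*39)=1506, (-36*-34 - -32*17)=1768; twice the area = |5155| = 5155; area = 5155/2; answer 5155/2
Stage 2: U1 = 5155/2; threaded value p + q = 5157; w = -44; a(2) = 1*(38) - 1*(-44) = 82; iterating: a(2)=82, a(3)=44, a(4)=-38, a(5)=-82, a(6)=-44, a(7)=38, a(8)=82, a(9)=44, a(10)=-38, a(11)=-82, a(12)=-44, a(13)=38, a(14)=82, a(15)=44, a(16)=-38, a(17)=-82; answer -82
Stage 3: U2 = -82; d = 82; squarings mod 1117: 1100^1=1100, 1100^2=289, 1100^4=863, 1100^8=847, 1100^16=295, 1100^32=1016, 1100^64=148; 1100^82 = 1100^2 * 1100^16 * 1100^64 = 108 (mod 1117); answer 108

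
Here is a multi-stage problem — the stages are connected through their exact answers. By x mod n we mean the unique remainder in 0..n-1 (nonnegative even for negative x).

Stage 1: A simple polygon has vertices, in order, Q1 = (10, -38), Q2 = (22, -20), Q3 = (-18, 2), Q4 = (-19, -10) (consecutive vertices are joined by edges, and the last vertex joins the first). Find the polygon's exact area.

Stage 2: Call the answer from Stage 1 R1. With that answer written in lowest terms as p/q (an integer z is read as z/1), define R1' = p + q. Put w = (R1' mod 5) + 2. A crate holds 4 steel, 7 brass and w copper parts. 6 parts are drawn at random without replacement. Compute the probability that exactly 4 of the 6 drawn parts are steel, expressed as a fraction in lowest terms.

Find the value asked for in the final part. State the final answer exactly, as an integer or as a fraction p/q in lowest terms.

Stage 1: cross terms: (10*-20 - 22*-38)=636, (22*2 - -18*-20)=-316, (-18*-10 - -19*2)=218, (-19*-38 - 10*-10)=822; twice the area = |1360| = 1360; area = 680; answer 680
Stage 2: R1 = 680; threaded value p + q = 681; w = 3; total draws C(14,6) = 3003; favorable C(4,4)*C(10,2) = 45; P = 15/1001; answer 15/1001

15/1001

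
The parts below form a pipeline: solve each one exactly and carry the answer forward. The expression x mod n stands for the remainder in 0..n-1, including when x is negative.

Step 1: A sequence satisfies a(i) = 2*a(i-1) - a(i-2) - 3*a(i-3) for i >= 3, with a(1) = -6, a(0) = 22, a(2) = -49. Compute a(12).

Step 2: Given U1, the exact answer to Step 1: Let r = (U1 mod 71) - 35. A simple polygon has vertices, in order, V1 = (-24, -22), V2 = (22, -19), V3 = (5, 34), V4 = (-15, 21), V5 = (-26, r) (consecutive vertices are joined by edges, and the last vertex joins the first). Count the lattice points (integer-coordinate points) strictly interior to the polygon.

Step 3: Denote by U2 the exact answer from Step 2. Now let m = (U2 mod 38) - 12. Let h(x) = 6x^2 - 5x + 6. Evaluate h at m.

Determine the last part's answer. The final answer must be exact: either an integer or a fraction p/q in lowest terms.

955

Step 1: a(3) = 2*(-49) - 1*(-6) - 3*(22) = -158; iterating: a(3)=-158, a(4)=-249, a(5)=-193, a(6)=337, a(7)=1614, a(8)=3470, a(9)=4315, a(10)=318, a(11)=-14089, a(12)=-41441; answer -41441
Step 2: U1 = -41441; r = -12; cross terms: (-24*-19 - 22*-22)=940, (22*34 - 5*-19)=843, (5*21 - -15*34)=615, (-15*-12 - -26*21)=726, (-26*-22 - -24*-12)=284; twice the area = |3408| = 3408; area = 1704; boundary points = 1 + 1 + 1 + 11 + 2 = 16; strictly interior points = area - boundary/2 + 1 = 1697; answer 1697
Step 3: U2 = 1697; m = 13; 6*(13)^2 - 5*(13)^1 + 6 = (1014) + (-65) + (6) = 955; answer 955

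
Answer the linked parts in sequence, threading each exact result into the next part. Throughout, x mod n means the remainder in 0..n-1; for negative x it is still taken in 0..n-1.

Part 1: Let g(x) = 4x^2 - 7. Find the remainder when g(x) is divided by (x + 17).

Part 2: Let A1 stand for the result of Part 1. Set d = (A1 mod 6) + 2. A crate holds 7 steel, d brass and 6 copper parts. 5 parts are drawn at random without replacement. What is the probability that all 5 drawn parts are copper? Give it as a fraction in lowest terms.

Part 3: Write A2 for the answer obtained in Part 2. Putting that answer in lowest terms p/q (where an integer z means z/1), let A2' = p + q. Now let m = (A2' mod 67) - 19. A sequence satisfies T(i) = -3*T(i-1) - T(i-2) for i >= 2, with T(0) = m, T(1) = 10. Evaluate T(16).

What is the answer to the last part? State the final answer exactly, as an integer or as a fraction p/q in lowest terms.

-24279210

Part 1: remainder = value at the root: 4*(-17)^2 - 7 = (1156) + (-7) = 1149; answer 1149
Part 2: A1 = 1149; d = 5; total draws C(18,5) = 8568; favorable C(6,5) = 6; P = 1/1428; answer 1/1428
Part 3: A2 = 1/1428; threaded value p + q = 1429; m = 3; T(2) = -3*(10) - 1*(3) = -33; iterating: T(2)=-33, T(3)=89, T(4)=-234, T(5)=613, T(6)=-1605, T(7)=4202, T(8)=-11001, T(9)=28801, T(10)=-75402, T(11)=197405, T(12)=-516813, T(13)=1353034, T(14)=-3542289, T(15)=9273833, T(16)=-24279210; answer -24279210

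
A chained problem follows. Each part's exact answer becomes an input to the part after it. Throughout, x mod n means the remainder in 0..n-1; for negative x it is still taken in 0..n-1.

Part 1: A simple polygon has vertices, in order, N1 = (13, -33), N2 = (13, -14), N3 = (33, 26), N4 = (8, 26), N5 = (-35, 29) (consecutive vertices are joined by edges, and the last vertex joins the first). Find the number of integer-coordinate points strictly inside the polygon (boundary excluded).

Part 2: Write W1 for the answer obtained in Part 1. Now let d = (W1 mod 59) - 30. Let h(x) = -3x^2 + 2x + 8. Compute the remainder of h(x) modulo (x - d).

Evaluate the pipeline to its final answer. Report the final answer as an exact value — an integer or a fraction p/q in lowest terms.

Part 1: cross terms: (13*-14 - 13*-33)=247, (13*26 - 33*-14)=800, (33*26 - 8*26)=650, (8*29 - -35*26)=1142, (-35*-33 - 13*29)=778; twice the area = |3617| = 3617; area = 3617/2; boundary points = 19 + 20 + 25 + 1 + 2 = 67; strictly interior points = area - boundary/2 + 1 = 1776; answer 1776
Part 2: W1 = 1776; d = -24; remainder = value at the root: -3*(-24)^2 + 2*(-24)^1 + 8 = (-1728) + (-48) + (8) = -1768; answer -1768

-1768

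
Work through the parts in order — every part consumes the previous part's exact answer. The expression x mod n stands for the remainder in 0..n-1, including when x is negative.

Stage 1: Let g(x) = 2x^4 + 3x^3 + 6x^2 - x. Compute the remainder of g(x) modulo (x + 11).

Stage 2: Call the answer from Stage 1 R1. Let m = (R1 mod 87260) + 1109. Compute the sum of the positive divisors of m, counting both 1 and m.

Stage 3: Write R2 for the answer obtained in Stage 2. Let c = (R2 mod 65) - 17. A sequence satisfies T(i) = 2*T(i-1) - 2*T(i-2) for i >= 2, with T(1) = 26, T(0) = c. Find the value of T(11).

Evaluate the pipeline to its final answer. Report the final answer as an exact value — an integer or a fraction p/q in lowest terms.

-192

Stage 1: remainder = value at the root: 2*(-11)^4 + 3*(-11)^3 + 6*(-11)^2 - 1*(-11)^1 = (29282) + (-3993) + (726) + (11) = 26026; answer 26026
Stage 2: R1 = 26026; m = 27135; 27135 = 3^4 * 5 * 67; sigma = (1 + 3 + 9 + 27 + 81) * (1 + 5) * (1 + 67) = 121 * 6 * 68 = 49368; answer 49368
Stage 3: R2 = 49368; c = 16; T(2) = 2*(26) - 2*(16) = 20; iterating: T(2)=20, T(3)=-12, T(4)=-64, T(5)=-104, T(6)=-80, T(7)=48, T(8)=256, T(9)=416, T(10)=320, T(11)=-192; answer -192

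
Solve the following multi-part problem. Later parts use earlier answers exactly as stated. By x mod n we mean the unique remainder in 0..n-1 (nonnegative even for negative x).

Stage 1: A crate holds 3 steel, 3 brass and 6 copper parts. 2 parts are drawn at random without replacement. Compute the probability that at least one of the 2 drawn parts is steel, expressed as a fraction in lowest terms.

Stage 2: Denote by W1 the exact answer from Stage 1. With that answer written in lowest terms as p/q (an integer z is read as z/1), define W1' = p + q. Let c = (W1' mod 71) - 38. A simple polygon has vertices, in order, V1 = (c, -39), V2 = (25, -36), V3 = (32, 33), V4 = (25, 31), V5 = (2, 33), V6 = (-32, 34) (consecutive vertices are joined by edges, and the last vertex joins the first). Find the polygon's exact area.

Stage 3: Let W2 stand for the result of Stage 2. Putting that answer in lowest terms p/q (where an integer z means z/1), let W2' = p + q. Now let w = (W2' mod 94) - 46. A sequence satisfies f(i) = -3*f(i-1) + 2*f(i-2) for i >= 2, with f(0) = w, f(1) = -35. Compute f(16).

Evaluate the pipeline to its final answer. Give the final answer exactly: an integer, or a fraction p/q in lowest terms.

Stage 1: total draws C(12,2) = 66; complement C(9,2) = 36; favorable 66 - 36 = 30; P = 5/11; answer 5/11
Stage 2: W1 = 5/11; threaded value p + q = 16; c = -22; cross terms: (-22*-36 - 25*-39)=1767, (25*33 - 32*-36)=1977, (32*31 - 25*33)=167, (25*33 - 2*31)=763, (2*34 - -32*33)=1124, (-32*-39 - -22*34)=1996; twice the area = |7794| = 7794; area = 3897; answer 3897
Stage 3: W2 = 3897; threaded value p + q = 3898; w = -2; f(2) = -3*(-35) + 2*(-2) = 101; iterating: f(2)=101, f(3)=-373, f(4)=1321, f(5)=-4709, f(6)=16769, f(7)=-59725, f(8)=212713, f(9)=-757589, f(10)=2698193, f(11)=-9609757, f(12)=34225657, f(13)=-121896485, f(14)=434140769, f(15)=-1546215277, f(16)=5506927369; answer 5506927369

5506927369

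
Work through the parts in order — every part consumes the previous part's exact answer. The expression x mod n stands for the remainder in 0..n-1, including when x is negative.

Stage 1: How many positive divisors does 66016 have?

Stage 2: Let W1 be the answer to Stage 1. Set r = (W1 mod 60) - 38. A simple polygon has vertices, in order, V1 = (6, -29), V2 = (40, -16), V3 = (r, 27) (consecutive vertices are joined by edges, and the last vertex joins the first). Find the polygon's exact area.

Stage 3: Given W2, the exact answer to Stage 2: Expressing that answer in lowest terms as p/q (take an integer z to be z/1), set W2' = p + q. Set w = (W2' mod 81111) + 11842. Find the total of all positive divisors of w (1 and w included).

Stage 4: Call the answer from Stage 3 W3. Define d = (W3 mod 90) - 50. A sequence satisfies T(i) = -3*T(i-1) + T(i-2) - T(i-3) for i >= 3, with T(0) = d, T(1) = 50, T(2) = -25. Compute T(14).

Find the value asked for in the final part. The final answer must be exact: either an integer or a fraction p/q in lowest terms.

Stage 1: 66016 = 2^5 * 2063; number of divisors = (5+1) * (1+1) = 12; answer 12
Stage 2: W1 = 12; r = -26; cross terms: (6*-16 - 40*-29)=1064, (40*27 - -26*-16)=664, (-26*-29 - 6*27)=592; twice the area = |2320| = 2320; area = 1160; answer 1160
Stage 3: W2 = 1160; threaded value p + q = 1161; w = 13003; 13003 is prime, so its only divisors are 1 and 13003; sigma = 1 + 13003 = 13004; answer 13004
Stage 4: W3 = 13004; d = -6; T(3) = -3*(-25) + 1*(50) - 1*(-6) = 131; iterating: T(3)=131, T(4)=-468, T(5)=1560, T(6)=-5279, T(7)=17865, T(8)=-60434, T(9)=204446, T(10)=-691637, T(11)=2339791, T(12)=-7915456, T(13)=26777796, T(14)=-90588635; answer -90588635

-90588635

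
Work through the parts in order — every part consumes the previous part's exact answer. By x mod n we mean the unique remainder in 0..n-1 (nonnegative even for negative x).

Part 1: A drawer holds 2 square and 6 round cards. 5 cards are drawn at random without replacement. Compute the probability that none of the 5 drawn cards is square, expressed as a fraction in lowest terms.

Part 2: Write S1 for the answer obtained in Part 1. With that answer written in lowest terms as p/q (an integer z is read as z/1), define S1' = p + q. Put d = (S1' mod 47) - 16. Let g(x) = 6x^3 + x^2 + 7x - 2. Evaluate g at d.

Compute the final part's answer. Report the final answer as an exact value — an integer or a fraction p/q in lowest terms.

20578

Part 1: total draws C(8,5) = 56; favorable C(6,5) = 6; P = 3/28; answer 3/28
Part 2: S1 = 3/28; threaded value p + q = 31; d = 15; 6*(15)^3 + 1*(15)^2 + 7*(15)^1 - 2 = (20250) + (225) + (105) + (-2) = 20578; answer 20578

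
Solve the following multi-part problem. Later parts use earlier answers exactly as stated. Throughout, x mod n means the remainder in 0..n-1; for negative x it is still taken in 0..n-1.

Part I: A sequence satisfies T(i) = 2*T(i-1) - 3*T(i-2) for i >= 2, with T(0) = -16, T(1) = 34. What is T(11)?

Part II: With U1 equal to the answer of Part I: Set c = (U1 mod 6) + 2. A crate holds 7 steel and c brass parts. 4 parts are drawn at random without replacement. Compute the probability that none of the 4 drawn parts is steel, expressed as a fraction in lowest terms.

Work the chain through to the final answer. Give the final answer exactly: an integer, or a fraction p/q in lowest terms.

Part I: T(2) = 2*(34) - 3*(-16) = 116; iterating: T(2)=116, T(3)=130, T(4)=-88, T(5)=-566, T(6)=-868, T(7)=-38, T(8)=2528, T(9)=5170, T(10)=2756, T(11)=-9998; answer -9998
Part II: U1 = -9998; c = 6; total draws C(13,4) = 715; favorable C(6,4) = 15; P = 3/143; answer 3/143

3/143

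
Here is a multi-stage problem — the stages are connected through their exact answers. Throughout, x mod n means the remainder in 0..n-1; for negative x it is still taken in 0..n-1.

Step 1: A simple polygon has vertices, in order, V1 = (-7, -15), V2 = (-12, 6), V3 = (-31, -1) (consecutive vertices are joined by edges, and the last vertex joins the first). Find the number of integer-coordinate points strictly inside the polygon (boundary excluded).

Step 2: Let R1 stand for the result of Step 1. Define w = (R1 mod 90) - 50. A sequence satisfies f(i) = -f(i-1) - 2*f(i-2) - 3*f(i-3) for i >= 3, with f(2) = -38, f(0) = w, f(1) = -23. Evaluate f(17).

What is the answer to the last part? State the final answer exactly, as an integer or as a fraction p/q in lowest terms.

Step 1: cross terms: (-7*6 - -12*-15)=-222, (-12*-1 - -31*6)=198, (-31*-15 - -7*-1)=458; twice the area = |434| = 434; area = 217; boundary points = 1 + 1 + 2 = 4; strictly interior points = area - boundary/2 + 1 = 216; answer 216
Step 2: R1 = 216; w = -14; f(3) = -1*(-38) - 2*(-23) - 3*(-14) = 126; iterating: f(3)=126, f(4)=19, f(5)=-157, f(6)=-259, f(7)=516, f(8)=473, f(9)=-728, f(10)=-1766, f(11)=1803, f(12)=3913, f(13)=-2221, f(14)=-11014, f(15)=3717, f(16)=24974, f(17)=634; answer 634

634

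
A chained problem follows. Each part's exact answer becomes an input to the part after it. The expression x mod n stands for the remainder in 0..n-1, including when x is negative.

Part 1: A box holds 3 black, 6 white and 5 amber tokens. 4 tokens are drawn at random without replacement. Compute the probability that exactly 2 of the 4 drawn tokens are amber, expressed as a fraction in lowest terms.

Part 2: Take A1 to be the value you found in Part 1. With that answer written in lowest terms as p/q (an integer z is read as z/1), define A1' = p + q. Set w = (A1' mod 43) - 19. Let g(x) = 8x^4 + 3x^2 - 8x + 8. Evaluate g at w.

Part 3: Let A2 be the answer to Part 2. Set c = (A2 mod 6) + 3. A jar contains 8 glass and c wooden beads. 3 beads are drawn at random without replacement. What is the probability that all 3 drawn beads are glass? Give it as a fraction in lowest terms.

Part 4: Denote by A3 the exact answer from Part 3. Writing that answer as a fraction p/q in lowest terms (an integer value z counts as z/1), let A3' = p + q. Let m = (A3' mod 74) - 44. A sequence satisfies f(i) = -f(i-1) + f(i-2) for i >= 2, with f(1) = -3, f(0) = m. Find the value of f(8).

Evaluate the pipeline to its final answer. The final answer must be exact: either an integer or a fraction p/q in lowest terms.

-366

Part 1: total draws C(14,4) = 1001; favorable C(5,2)*C(9,2) = 360; P = 360/1001; answer 360/1001
Part 2: A1 = 360/1001; threaded value p + q = 1361; w = 9; 8*(9)^4 + 3*(9)^2 - 8*(9)^1 + 8 = (52488) + (243) + (-72) + (8) = 52667; answer 52667
Part 3: A2 = 52667; c = 8; total draws C(16,3) = 560; favorable C(8,3) = 56; P = 1/10; answer 1/10
Part 4: A3 = 1/10; threaded value p + q = 11; m = -33; f(2) = -1*(-3) + 1*(-33) = -30; iterating: f(2)=-30, f(3)=27, f(4)=-57, f(5)=84, f(6)=-141, f(7)=225, f(8)=-366; answer -366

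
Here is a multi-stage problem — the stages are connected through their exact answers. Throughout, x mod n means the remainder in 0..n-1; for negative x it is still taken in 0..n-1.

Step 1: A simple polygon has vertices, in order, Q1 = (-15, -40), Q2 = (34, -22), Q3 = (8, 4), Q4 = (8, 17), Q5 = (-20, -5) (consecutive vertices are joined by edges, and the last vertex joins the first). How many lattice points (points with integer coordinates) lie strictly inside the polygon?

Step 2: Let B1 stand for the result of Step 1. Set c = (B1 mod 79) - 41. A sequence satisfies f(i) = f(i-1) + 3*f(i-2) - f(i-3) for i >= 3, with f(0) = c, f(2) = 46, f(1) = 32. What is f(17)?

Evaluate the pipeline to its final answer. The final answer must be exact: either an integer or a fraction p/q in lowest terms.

Step 1: cross terms: (-15*-22 - 34*-40)=1690, (34*4 - 8*-22)=312, (8*17 - 8*4)=104, (8*-5 - -20*17)=300, (-20*-40 - -15*-5)=725; twice the area = |3131| = 3131; area = 3131/2; boundary points = 1 + 26 + 13 + 2 + 5 = 47; strictly interior points = area - boundary/2 + 1 = 1543; answer 1543
Step 2: B1 = 1543; c = 1; f(3) = 1*(46) + 3*(32) - 1*(1) = 141; iterating: f(3)=141, f(4)=247, f(5)=624, f(6)=1224, f(7)=2849, f(8)=5897, f(9)=13220, f(10)=28062, f(11)=61825, f(12)=132791, f(13)=290204, f(14)=626752, f(15)=1364573, f(16)=2954625, f(17)=6421592; answer 6421592

6421592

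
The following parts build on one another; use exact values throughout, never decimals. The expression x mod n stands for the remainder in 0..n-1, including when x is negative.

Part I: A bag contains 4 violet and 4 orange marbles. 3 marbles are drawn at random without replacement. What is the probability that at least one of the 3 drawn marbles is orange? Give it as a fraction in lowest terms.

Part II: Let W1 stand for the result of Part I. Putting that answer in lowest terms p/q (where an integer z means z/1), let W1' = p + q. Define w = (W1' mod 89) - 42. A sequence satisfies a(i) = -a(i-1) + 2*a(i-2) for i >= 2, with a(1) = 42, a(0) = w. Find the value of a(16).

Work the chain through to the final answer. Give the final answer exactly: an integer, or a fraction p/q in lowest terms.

-1245180

Part I: total draws C(8,3) = 56; complement C(4,3) = 4; favorable 56 - 4 = 52; P = 13/14; answer 13/14
Part II: W1 = 13/14; threaded value p + q = 27; w = -15; a(2) = -1*(42) + 2*(-15) = -72; iterating: a(2)=-72, a(3)=156, a(4)=-300, a(5)=612, a(6)=-1212, a(7)=2436, a(8)=-4860, a(9)=9732, a(10)=-19452, a(11)=38916, a(12)=-77820, a(13)=155652, a(14)=-311292, a(15)=622596, a(16)=-1245180; answer -1245180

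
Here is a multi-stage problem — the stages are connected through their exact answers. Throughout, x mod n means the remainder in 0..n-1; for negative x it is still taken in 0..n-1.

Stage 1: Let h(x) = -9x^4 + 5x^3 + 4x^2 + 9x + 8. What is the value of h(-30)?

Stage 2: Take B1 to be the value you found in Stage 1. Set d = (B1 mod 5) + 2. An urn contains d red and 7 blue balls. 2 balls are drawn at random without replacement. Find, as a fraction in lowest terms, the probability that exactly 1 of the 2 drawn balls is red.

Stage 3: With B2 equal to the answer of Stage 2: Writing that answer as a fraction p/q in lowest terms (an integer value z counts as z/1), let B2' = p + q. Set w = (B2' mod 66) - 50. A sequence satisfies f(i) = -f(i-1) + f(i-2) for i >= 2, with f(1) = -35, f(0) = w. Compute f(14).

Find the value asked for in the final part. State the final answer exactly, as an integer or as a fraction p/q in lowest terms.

Stage 1: -9*(-30)^4 + 5*(-30)^3 + 4*(-30)^2 + 9*(-30)^1 + 8 = (-7290000) + (-135000) + (3600) + (-270) + (8) = -7421662; answer -7421662
Stage 2: B1 = -7421662; d = 5; total draws C(12,2) = 66; favorable C(5,1)*C(7,1) = 35; P = 35/66; answer 35/66
Stage 3: B2 = 35/66; threaded value p + q = 101; w = -15; f(2) = -1*(-35) + 1*(-15) = 20; iterating: f(2)=20, f(3)=-55, f(4)=75, f(5)=-130, f(6)=205, f(7)=-335, f(8)=540, f(9)=-875, f(10)=1415, f(11)=-2290, f(12)=3705, f(13)=-5995, f(14)=9700; answer 9700

9700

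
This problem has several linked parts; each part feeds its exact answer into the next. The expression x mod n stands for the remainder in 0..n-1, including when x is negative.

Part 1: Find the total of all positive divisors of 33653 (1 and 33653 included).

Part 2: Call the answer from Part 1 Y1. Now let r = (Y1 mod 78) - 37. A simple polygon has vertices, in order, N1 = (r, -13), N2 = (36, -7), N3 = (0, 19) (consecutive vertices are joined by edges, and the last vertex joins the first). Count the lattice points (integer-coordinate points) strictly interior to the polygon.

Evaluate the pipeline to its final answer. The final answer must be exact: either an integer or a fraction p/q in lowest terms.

744

Part 1: 33653 = 73 * 461; sigma = (1 + 73) * (1 + 461) = 74 * 462 = 34188; answer 34188
Part 2: Y1 = 34188; r = -13; cross terms: (-13*-7 - 36*-13)=559, (36*19 - 0*-7)=684, (0*-13 - -13*19)=247; twice the area = |1490| = 1490; area = 745; boundary points = 1 + 2 + 1 = 4; strictly interior points = area - boundary/2 + 1 = 744; answer 744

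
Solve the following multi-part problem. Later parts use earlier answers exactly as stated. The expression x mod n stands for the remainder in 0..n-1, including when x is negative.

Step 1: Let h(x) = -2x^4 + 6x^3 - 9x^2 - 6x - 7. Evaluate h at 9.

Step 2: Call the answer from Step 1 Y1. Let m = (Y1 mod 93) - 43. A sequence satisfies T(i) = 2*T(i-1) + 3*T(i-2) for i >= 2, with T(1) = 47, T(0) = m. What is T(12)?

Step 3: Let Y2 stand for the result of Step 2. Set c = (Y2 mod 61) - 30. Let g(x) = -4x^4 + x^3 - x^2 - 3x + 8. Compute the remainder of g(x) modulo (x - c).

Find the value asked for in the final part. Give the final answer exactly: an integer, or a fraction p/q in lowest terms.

Step 1: -2*(9)^4 + 6*(9)^3 - 9*(9)^2 - 6*(9)^1 - 7 = (-13122) + (4374) + (-729) + (-54) + (-7) = -9538; answer -9538
Step 2: Y1 = -9538; m = -2; T(2) = 2*(47) + 3*(-2) = 88; iterating: T(2)=88, T(3)=317, T(4)=898, T(5)=2747, T(6)=8188, T(7)=24617, T(8)=73798, T(9)=221447, T(10)=664288, T(11)=1992917, T(12)=5978698; answer 5978698
Step 3: Y2 = 5978698; c = -3; remainder = value at the root: -4*(-3)^4 + 1*(-3)^3 - 1*(-3)^2 - 3*(-3)^1 + 8 = (-324) + (-27) + (-9) + (9) + (8) = -343; answer -343

-343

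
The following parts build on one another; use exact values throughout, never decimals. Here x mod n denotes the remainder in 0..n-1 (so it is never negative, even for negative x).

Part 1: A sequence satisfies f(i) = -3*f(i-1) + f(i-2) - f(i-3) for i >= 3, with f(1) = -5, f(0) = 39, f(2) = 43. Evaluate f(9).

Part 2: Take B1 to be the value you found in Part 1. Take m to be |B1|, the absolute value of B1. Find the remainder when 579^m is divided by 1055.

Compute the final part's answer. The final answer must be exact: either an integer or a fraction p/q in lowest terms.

Part 1: f(3) = -3*(43) + 1*(-5) - 1*(39) = -173; iterating: f(3)=-173, f(4)=567, f(5)=-1917, f(6)=6491, f(7)=-21957, f(8)=74279, f(9)=-251285; answer -251285
Part 2: B1 = -251285; m = 251285; squarings mod 1055: 579^1=579, 579^2=806, 579^4=811, 579^8=456, 579^16=101, 579^32=706, 579^64=476, 579^128=806, 579^256=811, 579^512=456, 579^1024=101, 579^2048=706, 579^4096=476, 579^8192=806, 579^16384=811, 579^32768=456, 579^65536=101, 579^131072=706; 579^251285 = 579^1 * 579^4 * 579^16 * 579^128 * 579^256 * 579^1024 * 579^4096 * 579^16384 * 579^32768 * 579^65536 * 579^131072 = 379 (mod 1055); answer 379

379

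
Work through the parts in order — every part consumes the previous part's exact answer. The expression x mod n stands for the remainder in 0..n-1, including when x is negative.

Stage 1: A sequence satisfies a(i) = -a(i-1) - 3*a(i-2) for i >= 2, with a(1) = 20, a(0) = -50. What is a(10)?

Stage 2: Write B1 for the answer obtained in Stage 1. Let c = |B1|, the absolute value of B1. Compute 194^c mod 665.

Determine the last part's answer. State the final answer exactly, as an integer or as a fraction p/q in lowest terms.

396

Stage 1: a(2) = -1*(20) - 3*(-50) = 130; iterating: a(2)=130, a(3)=-190, a(4)=-200, a(5)=770, a(6)=-170, a(7)=-2140, a(8)=2650, a(9)=3770, a(10)=-11720; answer -11720
Stage 2: B1 = -11720; c = 11720; squarings mod 665: 194^1=194, 194^2=396, 194^4=541, 194^8=81, 194^16=576, 194^32=606, 194^64=156, 194^128=396, 194^256=541, 194^512=81, 194^1024=576, 194^2048=606, 194^4096=156, 194^8192=396; 194^11720 = 194^8 * 194^64 * 194^128 * 194^256 * 194^1024 * 194^2048 * 194^8192 = 396 (mod 665); answer 396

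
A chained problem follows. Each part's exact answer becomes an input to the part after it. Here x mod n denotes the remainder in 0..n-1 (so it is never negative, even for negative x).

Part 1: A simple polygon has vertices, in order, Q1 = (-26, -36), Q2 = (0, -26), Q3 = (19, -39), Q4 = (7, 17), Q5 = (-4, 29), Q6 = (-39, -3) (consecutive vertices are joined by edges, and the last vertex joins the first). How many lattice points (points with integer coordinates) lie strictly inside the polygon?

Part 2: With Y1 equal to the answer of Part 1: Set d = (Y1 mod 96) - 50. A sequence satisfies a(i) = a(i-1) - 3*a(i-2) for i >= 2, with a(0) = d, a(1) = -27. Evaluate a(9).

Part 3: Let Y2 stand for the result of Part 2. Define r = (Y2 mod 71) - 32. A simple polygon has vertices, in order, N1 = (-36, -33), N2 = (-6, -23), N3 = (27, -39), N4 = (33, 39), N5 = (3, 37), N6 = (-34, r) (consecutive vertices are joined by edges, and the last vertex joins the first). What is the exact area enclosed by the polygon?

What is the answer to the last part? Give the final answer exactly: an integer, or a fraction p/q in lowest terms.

Part 1: cross terms: (-26*-26 - 0*-36)=676, (0*-39 - 19*-26)=494, (19*17 - 7*-39)=596, (7*29 - -4*17)=271, (-4*-3 - -39*29)=1143, (-39*-36 - -26*-3)=1326; twice the area = |4506| = 4506; area = 2253; boundary points = 2 + 1 + 4 + 1 + 1 + 1 = 10; strictly interior points = area - boundary/2 + 1 = 2249; answer 2249
Part 2: Y1 = 2249; d = -9; a(2) = 1*(-27) - 3*(-9) = 0; iterating: a(2)=0, a(3)=81, a(4)=81, a(5)=-162, a(6)=-405, a(7)=81, a(8)=1296, a(9)=1053; answer 1053
Part 3: Y2 = 1053; r = 27; cross terms: (-36*-23 - -6*-33)=630, (-6*-39 - 27*-23)=855, (27*39 - 33*-39)=2340, (33*37 - 3*39)=1104, (3*27 - -34*37)=1339, (-34*-33 - -36*27)=2094; twice the area = |8362| = 8362; area = 4181; answer 4181

4181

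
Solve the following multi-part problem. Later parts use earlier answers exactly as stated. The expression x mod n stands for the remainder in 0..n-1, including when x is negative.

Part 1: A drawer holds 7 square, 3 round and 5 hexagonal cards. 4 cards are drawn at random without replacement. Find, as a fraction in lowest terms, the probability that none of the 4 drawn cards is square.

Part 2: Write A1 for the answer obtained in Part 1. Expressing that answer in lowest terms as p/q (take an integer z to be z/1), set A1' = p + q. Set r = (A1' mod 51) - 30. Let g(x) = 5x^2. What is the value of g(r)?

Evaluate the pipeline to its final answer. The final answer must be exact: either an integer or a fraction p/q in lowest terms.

605

Part 1: total draws C(15,4) = 1365; favorable C(8,4) = 70; P = 2/39; answer 2/39
Part 2: A1 = 2/39; threaded value p + q = 41; r = 11; 5*(11)^2 = (605) = 605; answer 605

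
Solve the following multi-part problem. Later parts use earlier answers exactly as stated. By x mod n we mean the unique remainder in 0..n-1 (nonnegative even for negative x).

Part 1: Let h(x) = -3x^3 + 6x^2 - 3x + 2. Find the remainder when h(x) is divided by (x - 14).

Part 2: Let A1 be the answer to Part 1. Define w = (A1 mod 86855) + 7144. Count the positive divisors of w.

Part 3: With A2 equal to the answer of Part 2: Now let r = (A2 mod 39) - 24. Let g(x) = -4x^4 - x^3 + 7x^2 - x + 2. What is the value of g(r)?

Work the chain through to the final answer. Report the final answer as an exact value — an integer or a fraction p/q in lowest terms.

Part 1: remainder = value at the root: -3*(14)^3 + 6*(14)^2 - 3*(14)^1 + 2 = (-8232) + (1176) + (-42) + (2) = -7096; answer -7096
Part 2: A1 = -7096; w = 86903; 86903 = 43^2 * 47; number of divisors = (2+1) * (1+1) = 6; answer 6
Part 3: A2 = 6; r = -18; -4*(-18)^4 - 1*(-18)^3 + 7*(-18)^2 - 1*(-18)^1 + 2 = (-419904) + (5832) + (2268) + (18) + (2) = -411784; answer -411784

-411784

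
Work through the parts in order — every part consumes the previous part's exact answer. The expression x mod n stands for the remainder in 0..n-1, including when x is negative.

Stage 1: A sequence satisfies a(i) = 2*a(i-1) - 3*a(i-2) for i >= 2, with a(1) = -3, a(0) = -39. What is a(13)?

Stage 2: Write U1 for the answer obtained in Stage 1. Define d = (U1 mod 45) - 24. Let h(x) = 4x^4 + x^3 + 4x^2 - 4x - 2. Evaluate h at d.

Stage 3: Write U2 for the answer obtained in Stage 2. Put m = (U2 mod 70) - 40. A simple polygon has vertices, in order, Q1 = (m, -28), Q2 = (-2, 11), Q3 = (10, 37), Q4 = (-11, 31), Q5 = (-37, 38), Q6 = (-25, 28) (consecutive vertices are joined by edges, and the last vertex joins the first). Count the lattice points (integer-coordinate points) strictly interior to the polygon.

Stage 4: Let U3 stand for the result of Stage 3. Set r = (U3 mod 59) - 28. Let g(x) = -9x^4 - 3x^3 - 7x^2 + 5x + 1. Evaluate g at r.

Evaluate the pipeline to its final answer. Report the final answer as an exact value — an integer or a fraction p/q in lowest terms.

-1466699

Stage 1: a(2) = 2*(-3) - 3*(-39) = 111; iterating: a(2)=111, a(3)=231, a(4)=129, a(5)=-435, a(6)=-1257, a(7)=-1209, a(8)=1353, a(9)=6333, a(10)=8607, a(11)=-1785, a(12)=-29391, a(13)=-53427; answer -53427
Stage 2: U1 = -53427; d = 9; 4*(9)^4 + 1*(9)^3 + 4*(9)^2 - 4*(9)^1 - 2 = (26244) + (729) + (324) + (-36) + (-2) = 27259; answer 27259
Stage 3: U2 = 27259; m = -11; cross terms: (-11*11 - -2*-28)=-177, (-2*37 - 10*11)=-184, (10*31 - -11*37)=717, (-11*38 - -37*31)=729, (-37*28 - -25*38)=-86, (-25*-28 - -11*28)=1008; twice the area = |2007| = 2007; area = 2007/2; boundary points = 3 + 2 + 3 + 1 + 2 + 14 = 25; strictly interior points = area - boundary/2 + 1 = 992; answer 992
Stage 4: U3 = 992; r = 20; -9*(20)^4 - 3*(20)^3 - 7*(20)^2 + 5*(20)^1 + 1 = (-1440000) + (-24000) + (-2800) + (100) + (1) = -1466699; answer -1466699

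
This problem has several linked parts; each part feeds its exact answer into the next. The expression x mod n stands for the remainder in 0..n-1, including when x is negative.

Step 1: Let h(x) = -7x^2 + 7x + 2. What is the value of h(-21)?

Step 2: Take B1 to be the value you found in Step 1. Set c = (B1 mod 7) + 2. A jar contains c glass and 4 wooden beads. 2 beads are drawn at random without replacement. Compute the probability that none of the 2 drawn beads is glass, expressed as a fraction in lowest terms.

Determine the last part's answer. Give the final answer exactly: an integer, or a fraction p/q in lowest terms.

3/14

Step 1: -7*(-21)^2 + 7*(-21)^1 + 2 = (-3087) + (-147) + (2) = -3232; answer -3232
Step 2: B1 = -3232; c = 4; total draws C(8,2) = 28; favorable C(4,2) = 6; P = 3/14; answer 3/14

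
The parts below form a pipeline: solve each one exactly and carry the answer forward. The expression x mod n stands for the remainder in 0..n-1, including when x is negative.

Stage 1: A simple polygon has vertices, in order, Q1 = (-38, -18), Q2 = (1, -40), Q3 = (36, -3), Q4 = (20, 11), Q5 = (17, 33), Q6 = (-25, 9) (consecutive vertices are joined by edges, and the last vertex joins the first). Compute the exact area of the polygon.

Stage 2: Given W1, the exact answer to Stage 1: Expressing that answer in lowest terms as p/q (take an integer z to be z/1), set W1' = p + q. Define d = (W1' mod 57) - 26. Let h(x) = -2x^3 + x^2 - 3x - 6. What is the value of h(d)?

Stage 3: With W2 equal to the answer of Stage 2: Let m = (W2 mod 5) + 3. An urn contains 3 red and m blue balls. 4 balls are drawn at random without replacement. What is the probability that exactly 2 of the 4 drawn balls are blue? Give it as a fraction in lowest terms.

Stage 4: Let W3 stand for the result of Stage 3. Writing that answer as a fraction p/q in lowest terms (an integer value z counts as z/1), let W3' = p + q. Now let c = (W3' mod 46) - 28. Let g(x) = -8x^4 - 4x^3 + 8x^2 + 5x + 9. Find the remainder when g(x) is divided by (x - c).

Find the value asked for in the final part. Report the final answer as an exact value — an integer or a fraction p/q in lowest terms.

-1244891

Stage 1: cross terms: (-38*-40 - 1*-18)=1538, (1*-3 - 36*-40)=1437, (36*11 - 20*-3)=456, (20*33 - 17*11)=473, (17*9 - -25*33)=978, (-25*-18 - -38*9)=792; twice the area = |5674| = 5674; area = 2837; answer 2837
Stage 2: W1 = 2837; threaded value p + q = 2838; d = 19; -2*(19)^3 + 1*(19)^2 - 3*(19)^1 - 6 = (-13718) + (361) + (-57) + (-6) = -13420; answer -13420
Stage 3: W2 = -13420; m = 3; total draws C(6,4) = 15; favorable C(3,2)*C(3,2) = 9; P = 3/5; answer 3/5
Stage 4: W3 = 3/5; threaded value p + q = 8; c = -20; remainder = value at the root: -8*(-20)^4 - 4*(-20)^3 + 8*(-20)^2 + 5*(-20)^1 + 9 = (-1280000) + (32000) + (3200) + (-100) + (9) = -1244891; answer -1244891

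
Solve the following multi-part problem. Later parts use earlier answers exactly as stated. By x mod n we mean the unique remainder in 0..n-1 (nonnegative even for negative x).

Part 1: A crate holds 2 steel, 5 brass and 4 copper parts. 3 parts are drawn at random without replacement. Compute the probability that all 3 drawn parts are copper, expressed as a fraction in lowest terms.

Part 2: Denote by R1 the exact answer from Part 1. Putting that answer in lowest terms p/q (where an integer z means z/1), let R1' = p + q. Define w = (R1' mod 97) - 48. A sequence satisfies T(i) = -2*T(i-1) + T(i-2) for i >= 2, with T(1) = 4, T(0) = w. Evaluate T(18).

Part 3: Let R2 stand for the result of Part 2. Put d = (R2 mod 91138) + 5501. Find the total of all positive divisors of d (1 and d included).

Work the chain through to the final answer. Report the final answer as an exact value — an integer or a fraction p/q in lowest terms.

88788

Part 1: total draws C(11,3) = 165; favorable C(4,3) = 4; P = 4/165; answer 4/165
Part 2: R1 = 4/165; threaded value p + q = 169; w = 24; T(2) = -2*(4) + 1*(24) = 16; iterating: T(2)=16, T(3)=-28, T(4)=72, T(5)=-172, T(6)=416, T(7)=-1004, T(8)=2424, T(9)=-5852, T(10)=14128, T(11)=-34108, T(12)=82344, T(13)=-198796, T(14)=479936, T(15)=-1158668, T(16)=2797272, T(17)=-6753212, T(18)=16303696; answer 16303696
Part 3: R2 = 16303696; d = 86633; 86633 = 41 * 2113; sigma = (1 + 41) * (1 + 2113) = 42 * 2114 = 88788; answer 88788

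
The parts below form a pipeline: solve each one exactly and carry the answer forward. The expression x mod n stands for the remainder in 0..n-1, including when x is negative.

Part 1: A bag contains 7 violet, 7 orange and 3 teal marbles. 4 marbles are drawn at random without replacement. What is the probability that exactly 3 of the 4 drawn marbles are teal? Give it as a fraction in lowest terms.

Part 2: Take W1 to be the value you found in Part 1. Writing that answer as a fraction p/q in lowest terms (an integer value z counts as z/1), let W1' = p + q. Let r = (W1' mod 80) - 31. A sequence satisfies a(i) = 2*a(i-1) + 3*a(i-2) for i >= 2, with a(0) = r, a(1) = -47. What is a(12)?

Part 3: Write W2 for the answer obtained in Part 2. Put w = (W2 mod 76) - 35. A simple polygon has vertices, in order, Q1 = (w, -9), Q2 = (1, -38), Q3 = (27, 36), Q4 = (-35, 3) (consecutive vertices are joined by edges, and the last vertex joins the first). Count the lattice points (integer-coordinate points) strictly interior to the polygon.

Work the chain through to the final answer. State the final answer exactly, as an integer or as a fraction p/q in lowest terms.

Part 1: total draws C(17,4) = 2380; favorable C(3,3)*C(14,1) = 14; P = 1/170; answer 1/170
Part 2: W1 = 1/170; threaded value p + q = 171; r = -20; a(2) = 2*(-47) + 3*(-20) = -154; iterating: a(2)=-154, a(3)=-449, a(4)=-1360, a(5)=-4067, a(6)=-12214, a(7)=-36629, a(8)=-109900, a(9)=-329687, a(10)=-989074, a(11)=-2967209, a(12)=-8901640; answer -8901640
Part 3: W2 = -8901640; w = -23; cross terms: (-23*-38 - 1*-9)=883, (1*36 - 27*-38)=1062, (27*3 - -35*36)=1341, (-35*-9 - -23*3)=384; twice the area = |3670| = 3670; area = 1835; boundary points = 1 + 2 + 1 + 12 = 16; strictly interior points = area - boundary/2 + 1 = 1828; answer 1828

1828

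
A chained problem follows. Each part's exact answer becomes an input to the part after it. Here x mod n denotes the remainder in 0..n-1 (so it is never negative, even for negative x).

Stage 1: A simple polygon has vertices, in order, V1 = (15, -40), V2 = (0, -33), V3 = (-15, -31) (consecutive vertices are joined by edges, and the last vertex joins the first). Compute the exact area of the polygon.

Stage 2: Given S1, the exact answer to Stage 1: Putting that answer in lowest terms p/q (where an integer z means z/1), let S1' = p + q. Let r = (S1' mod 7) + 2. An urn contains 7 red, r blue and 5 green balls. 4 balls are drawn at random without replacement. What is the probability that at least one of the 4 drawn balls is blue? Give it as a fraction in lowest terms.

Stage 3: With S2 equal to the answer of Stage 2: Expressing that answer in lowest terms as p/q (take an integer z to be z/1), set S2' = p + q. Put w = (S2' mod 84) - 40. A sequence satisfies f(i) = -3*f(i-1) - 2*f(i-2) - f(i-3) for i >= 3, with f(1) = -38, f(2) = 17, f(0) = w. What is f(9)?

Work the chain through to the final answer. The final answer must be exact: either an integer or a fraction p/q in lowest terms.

1427

Stage 1: cross terms: (15*-33 - 0*-40)=-495, (0*-31 - -15*-33)=-495, (-15*-40 - 15*-31)=1065; twice the area = |75| = 75; area = 75/2; answer 75/2
Stage 2: S1 = 75/2; threaded value p + q = 77; r = 2; total draws C(14,4) = 1001; complement C(12,4) = 495; favorable 1001 - 495 = 506; P = 46/91; answer 46/91
Stage 3: S2 = 46/91; threaded value p + q = 137; w = 13; f(3) = -3*(17) - 2*(-38) - 1*(13) = 12; iterating: f(3)=12, f(4)=-32, f(5)=55, f(6)=-113, f(7)=261, f(8)=-612, f(9)=1427; answer 1427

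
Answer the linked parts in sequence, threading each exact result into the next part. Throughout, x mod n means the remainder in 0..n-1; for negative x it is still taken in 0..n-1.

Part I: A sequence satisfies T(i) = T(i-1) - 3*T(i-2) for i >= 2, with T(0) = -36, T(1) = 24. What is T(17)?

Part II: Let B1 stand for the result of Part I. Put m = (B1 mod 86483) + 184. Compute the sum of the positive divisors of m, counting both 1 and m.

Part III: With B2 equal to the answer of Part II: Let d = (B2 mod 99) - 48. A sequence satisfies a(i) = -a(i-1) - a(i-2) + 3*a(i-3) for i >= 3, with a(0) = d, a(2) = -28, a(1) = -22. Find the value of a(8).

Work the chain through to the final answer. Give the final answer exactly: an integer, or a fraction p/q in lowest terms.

Part I: T(2) = 1*(24) - 3*(-36) = 132; iterating: T(2)=132, T(3)=60, T(4)=-336, T(5)=-516, T(6)=492, T(7)=2040, T(8)=564, T(9)=-5556, T(10)=-7248, T(11)=9420, T(12)=31164, T(13)=2904, T(14)=-90588, T(15)=-99300, T(16)=172464, T(17)=470364; answer 470364
Part II: B1 = 470364; m = 38133; 38133 = 3^2 * 19 * 223; sigma = (1 + 3 + 9) * (1 + 19) * (1 + 223) = 13 * 20 * 224 = 58240; answer 58240
Part III: B2 = 58240; d = -20; a(3) = -1*(-28) - 1*(-22) + 3*(-20) = -10; iterating: a(3)=-10, a(4)=-28, a(5)=-46, a(6)=44, a(7)=-82, a(8)=-100; answer -100

-100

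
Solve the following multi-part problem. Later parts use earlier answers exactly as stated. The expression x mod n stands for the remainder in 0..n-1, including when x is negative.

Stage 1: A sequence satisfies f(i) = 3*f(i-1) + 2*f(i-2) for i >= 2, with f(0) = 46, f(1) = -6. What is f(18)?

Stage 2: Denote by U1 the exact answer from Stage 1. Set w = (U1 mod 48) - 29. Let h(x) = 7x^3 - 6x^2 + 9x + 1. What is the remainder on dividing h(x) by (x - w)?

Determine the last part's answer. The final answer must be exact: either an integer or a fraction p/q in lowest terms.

Stage 1: f(2) = 3*(-6) + 2*(46) = 74; iterating: f(2)=74, f(3)=210, f(4)=778, f(5)=2754, f(6)=9818, f(7)=34962, f(8)=124522, f(9)=443490, f(10)=1579514, f(11)=5625522, f(12)=20035594, f(13)=71357826, f(14)=254144666, f(15)=905149650, f(16)=3223738282, f(17)=11481514146, f(18)=40892019002; answer 40892019002
Stage 2: U1 = 40892019002; w = -3; remainder = value at the root: 7*(-3)^3 - 6*(-3)^2 + 9*(-3)^1 + 1 = (-189) + (-54) + (-27) + (1) = -269; answer -269

-269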